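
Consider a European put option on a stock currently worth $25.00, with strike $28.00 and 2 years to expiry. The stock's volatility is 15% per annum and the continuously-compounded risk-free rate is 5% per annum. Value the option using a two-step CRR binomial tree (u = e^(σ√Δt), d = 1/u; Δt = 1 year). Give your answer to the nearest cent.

CRR parameters: u = e^(σ√Δt) = e^(0.15·√1) = 1.1618, d = 1/u = 0.8607
Per-period rate: rΔt = 0.05·1 = 0.05, so R = e^0.05 = 1.0513
Risk-neutral probability p = (e^0.05 − 0.8607)/(1.1618 − 0.8607) = 0.1906/0.3011 = 0.6328
Terminal stock prices: S_uu = 33.75, S_ud = 25, S_dd = 18.52
Terminal payoffs (K − S): max(-5.746, 0) = 0, max(3, 0) = 3, max(9.48, 0) = 9.48
Node u (S = 29.05): V_u = e^(−0.05)·[0.6328·0.0000 + 0.3672·3.0000] = 1.0478
Node d (S = 21.52): V_d = e^(−0.05)·[0.6328·3.0000 + 0.3672·9.4795] = 5.1167
Node 0 (S = 25): V_0 = e^(−0.05)·[0.6328·1.0478 + 0.3672·5.1167] = 2.4178

$2.42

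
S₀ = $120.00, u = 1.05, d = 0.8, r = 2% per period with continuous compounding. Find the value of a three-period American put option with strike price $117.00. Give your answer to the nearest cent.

$5.06

Risk-neutral probability p = (e^0.02 − 0.8)/(1.05 − 0.8) = 0.2202/0.2500 = 0.8808
Terminal stock prices: S_uuu = 138.9, S_uud = 105.8, S_udd = 80.64, S_ddd = 61.44
Terminal payoffs (K − S): max(-21.92, 0) = 0, max(11.16, 0) = 11.16, max(36.36, 0) = 36.36, max(55.56, 0) = 55.56
Node uu (S = 132.3): continuation = e^(−0.02)·[0.8808·0.0000 + 0.1192·11.1600] = 1.3039; exercise value = 0.0000 ≤ continuation, so V_uu = 1.3039
Node ud (S = 100.8): continuation = e^(−0.02)·[0.8808·11.1600 + 0.1192·36.3600] = 13.8832; exercise value = 16.2000 > continuation, so V_ud = 16.2000 (exercise)
Node dd (S = 76.8): continuation = e^(−0.02)·[0.8808·36.3600 + 0.1192·55.5600] = 37.8832; exercise value = 40.2000 > continuation, so V_dd = 40.2000 (exercise)
Node u (S = 126): continuation = e^(−0.02)·[0.8808·1.3039 + 0.1192·16.2000] = 3.0184; exercise value = 0.0000 ≤ continuation, so V_u = 3.0184
Node d (S = 96): continuation = e^(−0.02)·[0.8808·16.2000 + 0.1192·40.2000] = 18.6832; exercise value = 21.0000 > continuation, so V_d = 21.0000 (exercise)
Node 0 (S = 120): continuation = e^(−0.02)·[0.8808·3.0184 + 0.1192·21.0000] = 5.0595; exercise value = 0.0000 ≤ continuation, so V_0 = 5.0595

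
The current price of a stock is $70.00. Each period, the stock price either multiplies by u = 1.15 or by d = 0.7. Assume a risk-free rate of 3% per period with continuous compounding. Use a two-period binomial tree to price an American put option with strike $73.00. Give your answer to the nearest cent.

Risk-neutral probability p = (e^0.03 − 0.7)/(1.15 − 0.7) = 0.3305/0.4500 = 0.7343
Terminal stock prices: S_uu = 92.57, S_ud = 56.35, S_dd = 34.3
Terminal payoffs (K − S): max(-19.57, 0) = 0, max(16.65, 0) = 16.65, max(38.7, 0) = 38.7
Node u (S = 80.5): continuation = e^(−0.03)·[0.7343·0.0000 + 0.2657·16.6500] = 4.2925; exercise value = 0.0000 ≤ continuation, so V_u = 4.2925
Node d (S = 49): continuation = e^(−0.03)·[0.7343·16.6500 + 0.2657·38.7000] = 21.8425; exercise value = 24.0000 > continuation, so V_d = 24.0000 (exercise)
Node 0 (S = 70): continuation = e^(−0.03)·[0.7343·4.2925 + 0.2657·24.0000] = 9.2463; exercise value = 3.0000 ≤ continuation, so V_0 = 9.2463

$9.25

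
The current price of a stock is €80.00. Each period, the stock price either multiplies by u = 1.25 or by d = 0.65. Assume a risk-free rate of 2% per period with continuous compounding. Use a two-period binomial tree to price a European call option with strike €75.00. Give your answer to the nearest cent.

Risk-neutral probability p = (e^0.02 − 0.65)/(1.25 − 0.65) = 0.3702/0.6000 = 0.6170
Terminal stock prices: S_uu = 125, S_ud = 65, S_dd = 33.8
Terminal payoffs (S − K): max(50, 0) = 50, max(-10, 0) = 0, max(-41.2, 0) = 0
Node u (S = 100): V_u = e^(−0.02)·[0.6170·50.0000 + 0.3830·0.0000] = 30.2392
Node d (S = 52): V_d = e^(−0.02)·[0.6170·0.0000 + 0.3830·0.0000] = 0.0000
Node 0 (S = 80): V_0 = e^(−0.02)·[0.6170·30.2392 + 0.3830·0.0000] = 18.2882

€18.29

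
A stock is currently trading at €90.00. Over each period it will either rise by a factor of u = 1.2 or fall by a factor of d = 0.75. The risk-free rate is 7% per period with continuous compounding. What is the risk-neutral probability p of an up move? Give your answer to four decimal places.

p = 0.7167

Risk-neutral probability p = (e^0.07 − 0.75)/(1.2 − 0.75) = 0.3225/0.4500 = 0.7167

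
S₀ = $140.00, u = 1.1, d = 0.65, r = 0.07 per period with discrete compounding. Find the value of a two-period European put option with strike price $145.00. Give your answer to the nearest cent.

$5.21

Risk-neutral probability p = (1 + 0.07 − 0.65)/(1.1 − 0.65) = 0.4200/0.4500 = 0.9333
Terminal stock prices: S_uu = 169.4, S_ud = 100.1, S_dd = 59.15
Terminal payoffs (K − S): max(-24.4, 0) = 0, max(44.9, 0) = 44.9, max(85.85, 0) = 85.85
Node u (S = 154): V_u = 1/1.07·[0.9333·0.0000 + 0.0667·44.9000] = 2.7975
Node d (S = 91): V_d = 1/1.07·[0.9333·44.9000 + 0.0667·85.8500] = 44.5140
Node 0 (S = 140): V_0 = 1/1.07·[0.9333·2.7975 + 0.0667·44.5140] = 5.2137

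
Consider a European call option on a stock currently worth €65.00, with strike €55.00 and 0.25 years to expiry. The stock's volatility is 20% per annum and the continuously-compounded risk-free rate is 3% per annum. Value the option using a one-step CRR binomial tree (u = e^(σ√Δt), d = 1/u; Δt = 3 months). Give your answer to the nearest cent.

€10.41

CRR parameters: u = e^(σ√Δt) = e^(0.2·√0.25) = 1.1052, d = 1/u = 0.9048
Per-period rate: rΔt = 0.03·0.25 = 0.0075, so R = e^0.0075 = 1.0075
Risk-neutral probability p = (e^0.0075 − 0.9048)/(1.1052 − 0.9048) = 0.1027/0.2003 = 0.5126
Terminal stock prices: S_u = 71.84, S_d = 58.81
Terminal payoffs (S − K): max(16.84, 0) = 16.84, max(3.814, 0) = 3.814
Node 0 (S = 65): V_0 = e^(−0.0075)·[0.5126·16.8361 + 0.4874·3.8144] = 10.4110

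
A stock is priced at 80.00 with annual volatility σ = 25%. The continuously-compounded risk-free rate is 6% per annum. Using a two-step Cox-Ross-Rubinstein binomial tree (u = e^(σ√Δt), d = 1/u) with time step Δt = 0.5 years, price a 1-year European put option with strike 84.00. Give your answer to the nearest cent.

7.38

CRR parameters: u = e^(σ√Δt) = e^(0.25·√0.5) = 1.1934, d = 1/u = 0.8380
Per-period rate: rΔt = 0.06·0.5 = 0.03, so R = e^0.03 = 1.0305
Risk-neutral probability p = (e^0.03 − 0.8380)/(1.1934 − 0.8380) = 0.1925/0.3554 = 0.5416
Terminal stock prices: S_uu = 113.9, S_ud = 80, S_dd = 56.18
Terminal payoffs (K − S): max(-29.93, 0) = 0, max(4, 0) = 4, max(27.82, 0) = 27.82
Node u (S = 95.47): V_u = e^(−0.03)·[0.5416·0.0000 + 0.4584·4.0000] = 1.7794
Node d (S = 67.04): V_d = e^(−0.03)·[0.5416·4.0000 + 0.4584·27.8249] = 14.4801
Node 0 (S = 80): V_0 = e^(−0.03)·[0.5416·1.7794 + 0.4584·14.4801] = 7.3766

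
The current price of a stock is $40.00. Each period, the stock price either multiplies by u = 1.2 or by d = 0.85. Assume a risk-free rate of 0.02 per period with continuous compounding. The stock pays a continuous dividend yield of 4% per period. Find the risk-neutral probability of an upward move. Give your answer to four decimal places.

p = 0.3720

Per-period risk-free factor R = e^0.02 = 1.0202; dividend-adjusted growth = e^(0.02−0.04) = 0.9802.
Risk-neutral probability p = (0.9802 − 0.85)/(1.2 − 0.85) = 0.1302/0.3500 = 0.3720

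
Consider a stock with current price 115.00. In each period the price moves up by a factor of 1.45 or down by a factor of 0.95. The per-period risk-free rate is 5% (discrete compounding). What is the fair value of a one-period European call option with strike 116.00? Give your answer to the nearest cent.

9.67

Risk-neutral probability p = (1 + 0.05 − 0.95)/(1.45 − 0.95) = 0.1000/0.5000 = 0.2000
Terminal stock prices: S_u = 166.8, S_d = 109.2
Terminal payoffs (S − K): max(50.75, 0) = 50.75, max(-6.75, 0) = 0
Node 0 (S = 115): V_0 = 1/1.05·[0.2000·50.7500 + 0.8000·0.0000] = 9.6667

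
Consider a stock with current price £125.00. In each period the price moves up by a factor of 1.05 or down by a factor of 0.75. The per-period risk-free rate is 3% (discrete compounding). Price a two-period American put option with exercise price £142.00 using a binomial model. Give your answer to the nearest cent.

Risk-neutral probability p = (1 + 0.03 − 0.75)/(1.05 − 0.75) = 0.2800/0.3000 = 0.9333
Terminal stock prices: S_uu = 137.8, S_ud = 98.44, S_dd = 70.31
Terminal payoffs (K − S): max(4.188, 0) = 4.188, max(43.56, 0) = 43.56, max(71.69, 0) = 71.69
Node u (S = 131.2): continuation = 1/1.03·[0.9333·4.1875 + 0.0667·43.5625] = 6.6141; exercise value = 10.7500 > continuation, so V_u = 10.7500 (exercise)
Node d (S = 93.75): continuation = 1/1.03·[0.9333·43.5625 + 0.0667·71.6875] = 44.1141; exercise value = 48.2500 > continuation, so V_d = 48.2500 (exercise)
Node 0 (S = 125): continuation = 1/1.03·[0.9333·10.7500 + 0.0667·48.2500] = 12.8641; exercise value = 17.0000 > continuation, so V_0 = 17.0000 (exercise)

£17.00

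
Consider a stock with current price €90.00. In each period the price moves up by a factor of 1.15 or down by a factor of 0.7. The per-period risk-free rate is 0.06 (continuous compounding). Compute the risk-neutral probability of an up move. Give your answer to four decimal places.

p = 0.8041

Risk-neutral probability p = (e^0.06 − 0.7)/(1.15 − 0.7) = 0.3618/0.4500 = 0.8041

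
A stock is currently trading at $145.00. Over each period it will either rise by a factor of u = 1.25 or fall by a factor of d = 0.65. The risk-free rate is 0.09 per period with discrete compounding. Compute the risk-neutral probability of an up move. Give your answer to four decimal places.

Risk-neutral probability p = (1 + 0.09 − 0.65)/(1.25 − 0.65) = 0.4400/0.6000 = 0.7333

p = 0.7333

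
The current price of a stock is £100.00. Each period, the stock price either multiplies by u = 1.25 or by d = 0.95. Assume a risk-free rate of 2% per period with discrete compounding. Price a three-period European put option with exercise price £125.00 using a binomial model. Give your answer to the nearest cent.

£21.40

Risk-neutral probability p = (1 + 0.02 − 0.95)/(1.25 − 0.95) = 0.0700/0.3000 = 0.2333
Terminal stock prices: S_uuu = 195.3, S_uud = 148.4, S_udd = 112.8, S_ddd = 85.74
Terminal payoffs (K − S): max(-70.31, 0) = 0, max(-23.44, 0) = 0, max(12.19, 0) = 12.19, max(39.26, 0) = 39.26
Node uu (S = 156.2): V_uu = 1/1.02·[0.2333·0.0000 + 0.7667·0.0000] = 0.0000
Node ud (S = 118.8): V_ud = 1/1.02·[0.2333·0.0000 + 0.7667·12.1875] = 9.1605
Node dd (S = 90.25): V_dd = 1/1.02·[0.2333·12.1875 + 0.7667·39.2625] = 32.2990
Node u (S = 125): V_u = 1/1.02·[0.2333·0.0000 + 0.7667·9.1605] = 6.8854
Node d (S = 95): V_d = 1/1.02·[0.2333·9.1605 + 0.7667·32.2990] = 26.3726
Node 0 (S = 100): V_0 = 1/1.02·[0.2333·6.8854 + 0.7667·26.3726] = 21.3976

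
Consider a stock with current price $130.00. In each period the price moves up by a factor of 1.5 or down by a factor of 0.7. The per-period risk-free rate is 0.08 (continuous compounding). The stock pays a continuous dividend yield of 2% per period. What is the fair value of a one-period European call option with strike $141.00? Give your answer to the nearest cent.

$22.55

Per-period risk-free factor R = e^0.08 = 1.0833; dividend-adjusted growth = e^(0.08−0.02) = 1.0618.
Risk-neutral probability p = (1.0618 − 0.7)/(1.5 − 0.7) = 0.3618/0.8000 = 0.4523
Terminal stock prices: S_u = 195, S_d = 91
Terminal payoffs (S − K): max(54, 0) = 54, max(-50, 0) = 0
Node 0 (S = 130): V_0 = e^(−0.08)·[0.4523·54.0000 + 0.5477·0.0000] = 22.5462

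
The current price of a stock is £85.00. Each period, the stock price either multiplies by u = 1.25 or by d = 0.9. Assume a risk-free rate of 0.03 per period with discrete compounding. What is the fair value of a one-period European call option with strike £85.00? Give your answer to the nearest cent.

Risk-neutral probability p = (1 + 0.03 − 0.9)/(1.25 − 0.9) = 0.1300/0.3500 = 0.3714
Terminal stock prices: S_u = 106.2, S_d = 76.5
Terminal payoffs (S − K): max(21.25, 0) = 21.25, max(-8.5, 0) = 0
Node 0 (S = 85): V_0 = 1/1.03·[0.3714·21.2500 + 0.6286·0.0000] = 7.6630

£7.66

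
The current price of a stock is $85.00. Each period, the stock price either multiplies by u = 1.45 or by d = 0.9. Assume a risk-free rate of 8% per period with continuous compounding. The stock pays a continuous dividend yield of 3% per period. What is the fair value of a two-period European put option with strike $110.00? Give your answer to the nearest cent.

Per-period risk-free factor R = e^0.08 = 1.0833; dividend-adjusted growth = e^(0.08−0.03) = 1.0513.
Risk-neutral probability p = (1.0513 − 0.9)/(1.45 − 0.9) = 0.1513/0.5500 = 0.2750
Terminal stock prices: S_uu = 178.7, S_ud = 110.9, S_dd = 68.85
Terminal payoffs (K − S): max(-68.71, 0) = 0, max(-0.925, 0) = 0, max(41.15, 0) = 41.15
Node u (S = 123.2): V_u = e^(−0.08)·[0.2750·0.0000 + 0.7250·0.0000] = 0.0000
Node d (S = 76.5): V_d = e^(−0.08)·[0.2750·0.0000 + 0.7250·41.1500] = 27.5386
Node 0 (S = 85): V_0 = e^(−0.08)·[0.2750·0.0000 + 0.7250·27.5386] = 18.4295

$18.43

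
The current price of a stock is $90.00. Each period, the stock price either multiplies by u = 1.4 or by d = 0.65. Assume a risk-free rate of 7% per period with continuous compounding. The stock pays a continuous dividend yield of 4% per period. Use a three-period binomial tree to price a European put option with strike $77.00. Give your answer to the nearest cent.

$12.19

Per-period risk-free factor R = e^0.07 = 1.0725; dividend-adjusted growth = e^(0.07−0.04) = 1.0305.
Risk-neutral probability p = (1.0305 − 0.65)/(1.4 − 0.65) = 0.3805/0.7500 = 0.5073
Terminal stock prices: S_uuu = 247, S_uud = 114.7, S_udd = 53.23, S_ddd = 24.72
Terminal payoffs (K − S): max(-170, 0) = 0, max(-37.66, 0) = 0, max(23.77, 0) = 23.77, max(52.28, 0) = 52.28
Node uu (S = 176.4): V_uu = e^(−0.07)·[0.5073·0.0000 + 0.4927·0.0000] = 0.0000
Node ud (S = 81.9): V_ud = e^(−0.07)·[0.5073·0.0000 + 0.4927·23.7650] = 10.9180
Node dd (S = 38.03): V_dd = e^(−0.07)·[0.5073·23.7650 + 0.4927·52.2837] = 35.2603
Node u (S = 126): V_u = e^(−0.07)·[0.5073·0.0000 + 0.4927·10.9180] = 5.0159
Node d (S = 58.5): V_d = e^(−0.07)·[0.5073·10.9180 + 0.4927·35.2603] = 21.3631
Node 0 (S = 90): V_0 = e^(−0.07)·[0.5073·5.0159 + 0.4927·21.3631] = 12.1870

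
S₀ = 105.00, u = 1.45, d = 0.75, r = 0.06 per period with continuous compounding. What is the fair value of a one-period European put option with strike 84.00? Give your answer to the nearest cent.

Risk-neutral probability p = (e^0.06 − 0.75)/(1.45 − 0.75) = 0.3118/0.7000 = 0.4455
Terminal stock prices: S_u = 152.2, S_d = 78.75
Terminal payoffs (K − S): max(-68.25, 0) = 0, max(5.25, 0) = 5.25
Node 0 (S = 105): V_0 = e^(−0.06)·[0.4455·0.0000 + 0.5545·5.2500] = 2.7417

2.74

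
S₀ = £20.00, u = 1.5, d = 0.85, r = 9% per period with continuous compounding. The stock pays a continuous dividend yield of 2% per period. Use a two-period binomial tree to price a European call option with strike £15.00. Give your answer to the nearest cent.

Per-period risk-free factor R = e^0.09 = 1.0942; dividend-adjusted growth = e^(0.09−0.02) = 1.0725.
Risk-neutral probability p = (1.0725 − 0.85)/(1.5 − 0.85) = 0.2225/0.6500 = 0.3423
Terminal stock prices: S_uu = 45, S_ud = 25.5, S_dd = 14.45
Terminal payoffs (S − K): max(30, 0) = 30, max(10.5, 0) = 10.5, max(-0.55, 0) = 0
Node u (S = 30): V_u = e^(−0.09)·[0.3423·30.0000 + 0.6577·10.5000] = 15.6970
Node d (S = 17): V_d = e^(−0.09)·[0.3423·10.5000 + 0.6577·0.0000] = 3.2850
Node 0 (S = 20): V_0 = e^(−0.09)·[0.3423·15.6970 + 0.6577·3.2850] = 6.8854

£6.89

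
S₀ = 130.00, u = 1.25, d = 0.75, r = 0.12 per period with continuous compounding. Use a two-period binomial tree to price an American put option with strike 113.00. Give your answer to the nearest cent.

Risk-neutral probability p = (e^0.12 − 0.75)/(1.25 − 0.75) = 0.3775/0.5000 = 0.7550
Terminal stock prices: S_uu = 203.1, S_ud = 121.9, S_dd = 73.12
Terminal payoffs (K − S): max(-90.12, 0) = 0, max(-8.875, 0) = 0, max(39.88, 0) = 39.88
Node u (S = 162.5): continuation = e^(−0.12)·[0.7550·0.0000 + 0.2450·0.0000] = 0.0000; exercise value = 0.0000 ≤ continuation, so V_u = 0.0000
Node d (S = 97.5): continuation = e^(−0.12)·[0.7550·0.0000 + 0.2450·39.8750] = 8.6649; exercise value = 15.5000 > continuation, so V_d = 15.5000 (exercise)
Node 0 (S = 130): continuation = e^(−0.12)·[0.7550·0.0000 + 0.2450·15.5000] = 3.3682; exercise value = 0.0000 ≤ continuation, so V_0 = 3.3682

3.37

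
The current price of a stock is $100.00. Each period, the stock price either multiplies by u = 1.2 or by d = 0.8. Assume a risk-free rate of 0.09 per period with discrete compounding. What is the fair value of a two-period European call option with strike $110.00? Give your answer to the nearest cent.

$15.04

Risk-neutral probability p = (1 + 0.09 − 0.8)/(1.2 − 0.8) = 0.2900/0.4000 = 0.7250
Terminal stock prices: S_uu = 144, S_ud = 96, S_dd = 64
Terminal payoffs (S − K): max(34, 0) = 34, max(-14, 0) = 0, max(-46, 0) = 0
Node u (S = 120): V_u = 1/1.09·[0.7250·34.0000 + 0.2750·0.0000] = 22.6147
Node d (S = 80): V_d = 1/1.09·[0.7250·0.0000 + 0.2750·0.0000] = 0.0000
Node 0 (S = 100): V_0 = 1/1.09·[0.7250·22.6147 + 0.2750·0.0000] = 15.0419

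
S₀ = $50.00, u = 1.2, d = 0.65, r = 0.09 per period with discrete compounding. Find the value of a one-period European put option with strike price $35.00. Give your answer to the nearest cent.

Risk-neutral probability p = (1 + 0.09 − 0.65)/(1.2 − 0.65) = 0.4400/0.5500 = 0.8000
Terminal stock prices: S_u = 60, S_d = 32.5
Terminal payoffs (K − S): max(-25, 0) = 0, max(2.5, 0) = 2.5
Node 0 (S = 50): V_0 = 1/1.09·[0.8000·0.0000 + 0.2000·2.5000] = 0.4587

$0.46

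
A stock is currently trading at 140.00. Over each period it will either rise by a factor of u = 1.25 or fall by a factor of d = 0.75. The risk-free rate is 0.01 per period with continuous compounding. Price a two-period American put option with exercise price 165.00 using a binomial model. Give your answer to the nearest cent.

Risk-neutral probability p = (e^0.01 − 0.75)/(1.25 − 0.75) = 0.2601/0.5000 = 0.5201
Terminal stock prices: S_uu = 218.8, S_ud = 131.2, S_dd = 78.75
Terminal payoffs (K − S): max(-53.75, 0) = 0, max(33.75, 0) = 33.75, max(86.25, 0) = 86.25
Node u (S = 175): continuation = e^(−0.01)·[0.5201·0.0000 + 0.4799·33.7500] = 16.0355; exercise value = 0.0000 ≤ continuation, so V_u = 16.0355
Node d (S = 105): continuation = e^(−0.01)·[0.5201·33.7500 + 0.4799·86.2500] = 58.3582; exercise value = 60.0000 > continuation, so V_d = 60.0000 (exercise)
Node 0 (S = 140): continuation = e^(−0.01)·[0.5201·16.0355 + 0.4799·60.0000] = 36.7645; exercise value = 25.0000 ≤ continuation, so V_0 = 36.7645

36.76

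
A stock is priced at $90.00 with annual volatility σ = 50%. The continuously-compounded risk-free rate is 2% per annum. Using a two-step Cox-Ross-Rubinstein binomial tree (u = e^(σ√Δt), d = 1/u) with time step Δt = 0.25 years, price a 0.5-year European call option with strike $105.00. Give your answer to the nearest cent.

CRR parameters: u = e^(σ√Δt) = e^(0.5·√0.25) = 1.2840, d = 1/u = 0.7788
Per-period rate: rΔt = 0.02·0.25 = 0.005, so R = e^0.005 = 1.0050
Risk-neutral probability p = (e^0.005 − 0.7788)/(1.2840 − 0.7788) = 0.2262/0.5052 = 0.4477
Terminal stock prices: S_uu = 148.4, S_ud = 90, S_dd = 54.59
Terminal payoffs (S − K): max(43.38, 0) = 43.38, max(-15, 0) = 0, max(-50.41, 0) = 0
Node u (S = 115.6): V_u = e^(−0.005)·[0.4477·43.3849 + 0.5523·0.0000] = 19.3285
Node d (S = 70.09): V_d = e^(−0.005)·[0.4477·0.0000 + 0.5523·0.0000] = 0.0000
Node 0 (S = 90): V_0 = e^(−0.005)·[0.4477·19.3285 + 0.5523·0.0000] = 8.6111

$8.61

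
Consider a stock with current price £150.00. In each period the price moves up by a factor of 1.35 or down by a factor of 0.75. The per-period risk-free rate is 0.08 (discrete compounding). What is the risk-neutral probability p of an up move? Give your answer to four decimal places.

p = 0.5500

Risk-neutral probability p = (1 + 0.08 − 0.75)/(1.35 − 0.75) = 0.3300/0.6000 = 0.5500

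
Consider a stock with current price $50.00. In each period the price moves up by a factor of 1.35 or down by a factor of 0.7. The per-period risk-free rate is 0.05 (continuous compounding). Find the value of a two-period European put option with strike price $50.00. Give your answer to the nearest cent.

$6.11

Risk-neutral probability p = (e^0.05 − 0.7)/(1.35 − 0.7) = 0.3513/0.6500 = 0.5404
Terminal stock prices: S_uu = 91.13, S_ud = 47.25, S_dd = 24.5
Terminal payoffs (K − S): max(-41.13, 0) = 0, max(2.75, 0) = 2.75, max(25.5, 0) = 25.5
Node u (S = 67.5): V_u = e^(−0.05)·[0.5404·0.0000 + 0.4596·2.7500] = 1.2022
Node d (S = 35): V_d = e^(−0.05)·[0.5404·2.7500 + 0.4596·25.5000] = 12.5615
Node 0 (S = 50): V_0 = e^(−0.05)·[0.5404·1.2022 + 0.4596·12.5615] = 6.1095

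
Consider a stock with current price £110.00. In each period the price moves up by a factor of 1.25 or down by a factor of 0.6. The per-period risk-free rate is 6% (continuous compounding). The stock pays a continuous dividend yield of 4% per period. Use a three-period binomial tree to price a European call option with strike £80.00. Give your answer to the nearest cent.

£38.99

Per-period risk-free factor R = e^0.06 = 1.0618; dividend-adjusted growth = e^(0.06−0.04) = 1.0202.
Risk-neutral probability p = (1.0202 − 0.6)/(1.25 − 0.6) = 0.4202/0.6500 = 0.6465
Terminal stock prices: S_uuu = 214.8, S_uud = 103.1, S_udd = 49.5, S_ddd = 23.76
Terminal payoffs (S − K): max(134.8, 0) = 134.8, max(23.12, 0) = 23.12, max(-30.5, 0) = 0, max(-56.24, 0) = 0
Node uu (S = 171.9): V_uu = e^(−0.06)·[0.6465·134.8438 + 0.3535·23.1250] = 89.7945
Node ud (S = 82.5): V_ud = e^(−0.06)·[0.6465·23.1250 + 0.3535·0.0000] = 14.0789
Node dd (S = 39.6): V_dd = e^(−0.06)·[0.6465·0.0000 + 0.3535·0.0000] = 0.0000
Node u (S = 137.5): V_u = e^(−0.06)·[0.6465·89.7945 + 0.3535·14.0789] = 59.3559
Node d (S = 66): V_d = e^(−0.06)·[0.6465·14.0789 + 0.3535·0.0000] = 8.5715
Node 0 (S = 110): V_0 = e^(−0.06)·[0.6465·59.3559 + 0.3535·8.5715] = 38.9907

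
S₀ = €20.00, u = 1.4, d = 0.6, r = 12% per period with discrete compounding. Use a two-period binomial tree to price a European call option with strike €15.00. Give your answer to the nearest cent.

€8.80

Risk-neutral probability p = (1 + 0.12 − 0.6)/(1.4 − 0.6) = 0.5200/0.8000 = 0.6500
Terminal stock prices: S_uu = 39.2, S_ud = 16.8, S_dd = 7.2
Terminal payoffs (S − K): max(24.2, 0) = 24.2, max(1.8, 0) = 1.8, max(-7.8, 0) = 0
Node u (S = 28): V_u = 1/1.12·[0.6500·24.2000 + 0.3500·1.8000] = 14.6071
Node d (S = 12): V_d = 1/1.12·[0.6500·1.8000 + 0.3500·0.0000] = 1.0446
Node 0 (S = 20): V_0 = 1/1.12·[0.6500·14.6071 + 0.3500·1.0446] = 8.8038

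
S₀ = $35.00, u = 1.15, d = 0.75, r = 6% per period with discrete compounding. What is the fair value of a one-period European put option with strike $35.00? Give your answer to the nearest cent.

Risk-neutral probability p = (1 + 0.06 − 0.75)/(1.15 − 0.75) = 0.3100/0.4000 = 0.7750
Terminal stock prices: S_u = 40.25, S_d = 26.25
Terminal payoffs (K − S): max(-5.25, 0) = 0, max(8.75, 0) = 8.75
Node 0 (S = 35): V_0 = 1/1.06·[0.7750·0.0000 + 0.2250·8.7500] = 1.8573

$1.86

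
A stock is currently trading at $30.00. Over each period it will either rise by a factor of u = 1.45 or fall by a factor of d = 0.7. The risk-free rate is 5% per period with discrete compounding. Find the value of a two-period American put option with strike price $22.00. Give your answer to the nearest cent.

Risk-neutral probability p = (1 + 0.05 − 0.7)/(1.45 − 0.7) = 0.3500/0.7500 = 0.4667
Terminal stock prices: S_uu = 63.08, S_ud = 30.45, S_dd = 14.7
Terminal payoffs (K − S): max(-41.08, 0) = 0, max(-8.45, 0) = 0, max(7.3, 0) = 7.3
Node u (S = 43.5): continuation = 1/1.05·[0.4667·0.0000 + 0.5333·0.0000] = 0.0000; exercise value = 0.0000 ≤ continuation, so V_u = 0.0000
Node d (S = 21): continuation = 1/1.05·[0.4667·0.0000 + 0.5333·7.3000] = 3.7079; exercise value = 1.0000 ≤ continuation, so V_d = 3.7079
Node 0 (S = 30): continuation = 1/1.05·[0.4667·0.0000 + 0.5333·3.7079] = 1.8834; exercise value = 0.0000 ≤ continuation, so V_0 = 1.8834

$1.88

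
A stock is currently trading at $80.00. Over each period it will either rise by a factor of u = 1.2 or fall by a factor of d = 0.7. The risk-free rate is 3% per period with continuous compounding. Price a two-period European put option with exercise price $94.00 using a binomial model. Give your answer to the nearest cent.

Risk-neutral probability p = (e^0.03 − 0.7)/(1.2 − 0.7) = 0.3305/0.5000 = 0.6609
Terminal stock prices: S_uu = 115.2, S_ud = 67.2, S_dd = 39.2
Terminal payoffs (K − S): max(-21.2, 0) = 0, max(26.8, 0) = 26.8, max(54.8, 0) = 54.8
Node u (S = 96): V_u = e^(−0.03)·[0.6609·0.0000 + 0.3391·26.8000] = 8.8191
Node d (S = 56): V_d = e^(−0.03)·[0.6609·26.8000 + 0.3391·54.8000] = 35.2219
Node 0 (S = 80): V_0 = e^(−0.03)·[0.6609·8.8191 + 0.3391·35.2219] = 17.2468

$17.25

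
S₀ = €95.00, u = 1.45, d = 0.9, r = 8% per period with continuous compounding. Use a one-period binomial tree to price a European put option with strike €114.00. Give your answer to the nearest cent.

Risk-neutral probability p = (e^0.08 − 0.9)/(1.45 − 0.9) = 0.1833/0.5500 = 0.3332
Terminal stock prices: S_u = 137.8, S_d = 85.5
Terminal payoffs (K − S): max(-23.75, 0) = 0, max(28.5, 0) = 28.5
Node 0 (S = 95): V_0 = e^(−0.08)·[0.3332·0.0000 + 0.6668·28.5000] = 17.5414

€17.54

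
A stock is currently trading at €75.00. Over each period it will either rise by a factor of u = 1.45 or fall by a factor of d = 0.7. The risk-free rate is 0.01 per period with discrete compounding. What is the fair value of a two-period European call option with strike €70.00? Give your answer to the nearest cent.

€17.60

Risk-neutral probability p = (1 + 0.01 − 0.7)/(1.45 − 0.7) = 0.3100/0.7500 = 0.4133
Terminal stock prices: S_uu = 157.7, S_ud = 76.12, S_dd = 36.75
Terminal payoffs (S − K): max(87.69, 0) = 87.69, max(6.125, 0) = 6.125, max(-33.25, 0) = 0
Node u (S = 108.8): V_u = 1/1.01·[0.4133·87.6875 + 0.5867·6.1250] = 39.4431
Node d (S = 52.5): V_d = 1/1.01·[0.4133·6.1250 + 0.5867·0.0000] = 2.5066
Node 0 (S = 75): V_0 = 1/1.01·[0.4133·39.4431 + 0.5867·2.5066] = 17.5977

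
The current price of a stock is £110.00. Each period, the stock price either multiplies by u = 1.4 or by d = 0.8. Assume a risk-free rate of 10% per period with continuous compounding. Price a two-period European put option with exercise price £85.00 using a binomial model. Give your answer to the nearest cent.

Risk-neutral probability p = (e^0.1 − 0.8)/(1.4 − 0.8) = 0.3052/0.6000 = 0.5086
Terminal stock prices: S_uu = 215.6, S_ud = 123.2, S_dd = 70.4
Terminal payoffs (K − S): max(-130.6, 0) = 0, max(-38.2, 0) = 0, max(14.6, 0) = 14.6
Node u (S = 154): V_u = e^(−0.1)·[0.5086·0.0000 + 0.4914·0.0000] = 0.0000
Node d (S = 88): V_d = e^(−0.1)·[0.5086·0.0000 + 0.4914·14.6000] = 6.4915
Node 0 (S = 110): V_0 = e^(−0.1)·[0.5086·0.0000 + 0.4914·6.4915] = 2.8862

£2.89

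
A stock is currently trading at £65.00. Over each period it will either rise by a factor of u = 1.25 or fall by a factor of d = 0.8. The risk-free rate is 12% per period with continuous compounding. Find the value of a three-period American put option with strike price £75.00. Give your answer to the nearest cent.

Risk-neutral probability p = (e^0.12 − 0.8)/(1.25 − 0.8) = 0.3275/0.4500 = 0.7278
Terminal stock prices: S_uuu = 127, S_uud = 81.25, S_udd = 52, S_ddd = 33.28
Terminal payoffs (K − S): max(-51.95, 0) = 0, max(-6.25, 0) = 0, max(23, 0) = 23, max(41.72, 0) = 41.72
Node uu (S = 101.6): continuation = e^(−0.12)·[0.7278·0.0000 + 0.2722·0.0000] = 0.0000; exercise value = 0.0000 ≤ continuation, so V_uu = 0.0000
Node ud (S = 65): continuation = e^(−0.12)·[0.7278·0.0000 + 0.2722·23.0000] = 5.5533; exercise value = 10.0000 > continuation, so V_ud = 10.0000 (exercise)
Node dd (S = 41.6): continuation = e^(−0.12)·[0.7278·23.0000 + 0.2722·41.7200] = 24.9190; exercise value = 33.4000 > continuation, so V_dd = 33.4000 (exercise)
Node u (S = 81.25): continuation = e^(−0.12)·[0.7278·0.0000 + 0.2722·10.0000] = 2.4145; exercise value = 0.0000 ≤ continuation, so V_u = 2.4145
Node d (S = 52): continuation = e^(−0.12)·[0.7278·10.0000 + 0.2722·33.4000] = 14.5190; exercise value = 23.0000 > continuation, so V_d = 23.0000 (exercise)
Node 0 (S = 65): continuation = e^(−0.12)·[0.7278·2.4145 + 0.2722·23.0000] = 7.1117; exercise value = 10.0000 > continuation, so V_0 = 10.0000 (exercise)

£10.00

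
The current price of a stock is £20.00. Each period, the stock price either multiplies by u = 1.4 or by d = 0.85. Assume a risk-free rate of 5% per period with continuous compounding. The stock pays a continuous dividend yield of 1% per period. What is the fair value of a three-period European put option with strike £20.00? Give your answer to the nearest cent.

Per-period risk-free factor R = e^0.05 = 1.0513; dividend-adjusted growth = e^(0.05−0.01) = 1.0408.
Risk-neutral probability p = (1.0408 − 0.85)/(1.4 − 0.85) = 0.1908/0.5500 = 0.3469
Terminal stock prices: S_uuu = 54.88, S_uud = 33.32, S_udd = 20.23, S_ddd = 12.28
Terminal payoffs (K − S): max(-34.88, 0) = 0, max(-13.32, 0) = 0, max(-0.23, 0) = 0, max(7.718, 0) = 7.718
Node uu (S = 39.2): V_uu = e^(−0.05)·[0.3469·0.0000 + 0.6531·0.0000] = 0.0000
Node ud (S = 23.8): V_ud = e^(−0.05)·[0.3469·0.0000 + 0.6531·0.0000] = 0.0000
Node dd (S = 14.45): V_dd = e^(−0.05)·[0.3469·0.0000 + 0.6531·7.7175] = 4.7943
Node u (S = 28): V_u = e^(−0.05)·[0.3469·0.0000 + 0.6531·0.0000] = 0.0000
Node d (S = 17): V_d = e^(−0.05)·[0.3469·0.0000 + 0.6531·4.7943] = 2.9783
Node 0 (S = 20): V_0 = e^(−0.05)·[0.3469·0.0000 + 0.6531·2.9783] = 1.8502

£1.85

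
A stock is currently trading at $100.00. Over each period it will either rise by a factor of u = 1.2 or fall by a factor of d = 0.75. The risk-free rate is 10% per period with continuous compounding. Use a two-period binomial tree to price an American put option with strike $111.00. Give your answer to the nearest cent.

Risk-neutral probability p = (e^0.1 − 0.75)/(1.2 − 0.75) = 0.3552/0.4500 = 0.7893
Terminal stock prices: S_uu = 144, S_ud = 90, S_dd = 56.25
Terminal payoffs (K − S): max(-33, 0) = 0, max(21, 0) = 21, max(54.75, 0) = 54.75
Node u (S = 120): continuation = e^(−0.1)·[0.7893·0.0000 + 0.2107·21.0000] = 4.0042; exercise value = 0.0000 ≤ continuation, so V_u = 4.0042
Node d (S = 75): continuation = e^(−0.1)·[0.7893·21.0000 + 0.2107·54.7500] = 25.4370; exercise value = 36.0000 > continuation, so V_d = 36.0000 (exercise)
Node 0 (S = 100): continuation = e^(−0.1)·[0.7893·4.0042 + 0.2107·36.0000] = 9.7241; exercise value = 11.0000 > continuation, so V_0 = 11.0000 (exercise)

$11.00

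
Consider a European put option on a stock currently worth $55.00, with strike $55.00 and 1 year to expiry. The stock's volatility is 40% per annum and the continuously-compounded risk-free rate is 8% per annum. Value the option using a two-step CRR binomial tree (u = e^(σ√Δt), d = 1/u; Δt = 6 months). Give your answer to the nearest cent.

CRR parameters: u = e^(σ√Δt) = e^(0.4·√0.5) = 1.3269, d = 1/u = 0.7536
Per-period rate: rΔt = 0.08·0.5 = 0.04, so R = e^0.04 = 1.0408
Risk-neutral probability p = (e^0.04 − 0.7536)/(1.3269 − 0.7536) = 0.2872/0.5733 = 0.5009
Terminal stock prices: S_uu = 96.84, S_ud = 55, S_dd = 31.24
Terminal payoffs (K − S): max(-41.84, 0) = 0, max(0, 0) = 0, max(23.76, 0) = 23.76
Node u (S = 72.98): V_u = e^(−0.04)·[0.5009·0.0000 + 0.4991·0.0000] = 0.0000
Node d (S = 41.45): V_d = e^(−0.04)·[0.5009·0.0000 + 0.4991·23.7616] = 11.3933
Node 0 (S = 55): V_0 = e^(−0.04)·[0.5009·0.0000 + 0.4991·11.3933] = 5.4629

$5.46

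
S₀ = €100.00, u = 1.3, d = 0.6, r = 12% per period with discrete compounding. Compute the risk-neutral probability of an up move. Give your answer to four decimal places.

p = 0.7429

Risk-neutral probability p = (1 + 0.12 − 0.6)/(1.3 − 0.6) = 0.5200/0.7000 = 0.7429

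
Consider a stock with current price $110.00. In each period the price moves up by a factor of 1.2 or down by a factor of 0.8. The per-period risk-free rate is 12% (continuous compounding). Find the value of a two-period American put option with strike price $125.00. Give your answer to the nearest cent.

$15.00

Risk-neutral probability p = (e^0.12 − 0.8)/(1.2 − 0.8) = 0.3275/0.4000 = 0.8187
Terminal stock prices: S_uu = 158.4, S_ud = 105.6, S_dd = 70.4
Terminal payoffs (K − S): max(-33.4, 0) = 0, max(19.4, 0) = 19.4, max(54.6, 0) = 54.6
Node u (S = 132): continuation = e^(−0.12)·[0.8187·0.0000 + 0.1813·19.4000] = 3.1188; exercise value = 0.0000 ≤ continuation, so V_u = 3.1188
Node d (S = 88): continuation = e^(−0.12)·[0.8187·19.4000 + 0.1813·54.6000] = 22.8651; exercise value = 37.0000 > continuation, so V_d = 37.0000 (exercise)
Node 0 (S = 110): continuation = e^(−0.12)·[0.8187·3.1188 + 0.1813·37.0000] = 8.2129; exercise value = 15.0000 > continuation, so V_0 = 15.0000 (exercise)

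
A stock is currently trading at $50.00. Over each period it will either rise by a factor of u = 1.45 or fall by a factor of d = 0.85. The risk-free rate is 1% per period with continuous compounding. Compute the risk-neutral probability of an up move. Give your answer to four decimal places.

p = 0.2668

Risk-neutral probability p = (e^0.01 − 0.85)/(1.45 − 0.85) = 0.1601/0.6000 = 0.2668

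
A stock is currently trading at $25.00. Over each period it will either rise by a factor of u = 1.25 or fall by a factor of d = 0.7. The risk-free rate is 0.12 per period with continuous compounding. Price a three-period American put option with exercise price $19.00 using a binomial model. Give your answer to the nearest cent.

$0.46

Risk-neutral probability p = (e^0.12 − 0.7)/(1.25 − 0.7) = 0.4275/0.5500 = 0.7773
Terminal stock prices: S_uuu = 48.83, S_uud = 27.34, S_udd = 15.31, S_ddd = 8.575
Terminal payoffs (K − S): max(-29.83, 0) = 0, max(-8.344, 0) = 0, max(3.688, 0) = 3.688, max(10.43, 0) = 10.43
Node uu (S = 39.06): continuation = e^(−0.12)·[0.7773·0.0000 + 0.2227·0.0000] = 0.0000; exercise value = 0.0000 ≤ continuation, so V_uu = 0.0000
Node ud (S = 21.88): continuation = e^(−0.12)·[0.7773·0.0000 + 0.2227·3.6875] = 0.7285; exercise value = 0.0000 ≤ continuation, so V_ud = 0.7285
Node dd (S = 12.25): continuation = e^(−0.12)·[0.7773·3.6875 + 0.2227·10.4250] = 4.6015; exercise value = 6.7500 > continuation, so V_dd = 6.7500 (exercise)
Node u (S = 31.25): continuation = e^(−0.12)·[0.7773·0.0000 + 0.2227·0.7285] = 0.1439; exercise value = 0.0000 ≤ continuation, so V_u = 0.1439
Node d (S = 17.5): continuation = e^(−0.12)·[0.7773·0.7285 + 0.2227·6.7500] = 1.8356; exercise value = 1.5000 ≤ continuation, so V_d = 1.8356
Node 0 (S = 25): continuation = e^(−0.12)·[0.7773·0.1439 + 0.2227·1.8356] = 0.4618; exercise value = 0.0000 ≤ continuation, so V_0 = 0.4618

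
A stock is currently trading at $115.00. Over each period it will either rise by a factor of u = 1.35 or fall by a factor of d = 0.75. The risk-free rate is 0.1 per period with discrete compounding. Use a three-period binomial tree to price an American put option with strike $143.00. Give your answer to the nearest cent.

$28.00

Risk-neutral probability p = (1 + 0.1 − 0.75)/(1.35 − 0.75) = 0.3500/0.6000 = 0.5833
Terminal stock prices: S_uuu = 282.9, S_uud = 157.2, S_udd = 87.33, S_ddd = 48.52
Terminal payoffs (K − S): max(-139.9, 0) = 0, max(-14.19, 0) = 0, max(55.67, 0) = 55.67, max(94.48, 0) = 94.48
Node uu (S = 209.6): continuation = 1/1.1·[0.5833·0.0000 + 0.4167·0.0000] = 0.0000; exercise value = 0.0000 ≤ continuation, so V_uu = 0.0000
Node ud (S = 116.4): continuation = 1/1.1·[0.5833·0.0000 + 0.4167·55.6719] = 21.0878; exercise value = 26.5625 > continuation, so V_ud = 26.5625 (exercise)
Node dd (S = 64.69): continuation = 1/1.1·[0.5833·55.6719 + 0.4167·94.4844] = 65.3125; exercise value = 78.3125 > continuation, so V_dd = 78.3125 (exercise)
Node u (S = 155.2): continuation = 1/1.1·[0.5833·0.0000 + 0.4167·26.5625] = 10.0616; exercise value = 0.0000 ≤ continuation, so V_u = 10.0616
Node d (S = 86.25): continuation = 1/1.1·[0.5833·26.5625 + 0.4167·78.3125] = 43.7500; exercise value = 56.7500 > continuation, so V_d = 56.7500 (exercise)
Node 0 (S = 115): continuation = 1/1.1·[0.5833·10.0616 + 0.4167·56.7500] = 26.8319; exercise value = 28.0000 > continuation, so V_0 = 28.0000 (exercise)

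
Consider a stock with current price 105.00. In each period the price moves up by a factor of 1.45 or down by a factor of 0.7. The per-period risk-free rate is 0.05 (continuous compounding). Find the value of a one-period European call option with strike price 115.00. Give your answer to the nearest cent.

16.60

Risk-neutral probability p = (e^0.05 − 0.7)/(1.45 − 0.7) = 0.3513/0.7500 = 0.4684
Terminal stock prices: S_u = 152.2, S_d = 73.5
Terminal payoffs (S − K): max(37.25, 0) = 37.25, max(-41.5, 0) = 0
Node 0 (S = 105): V_0 = e^(−0.05)·[0.4684·37.2500 + 0.5316·0.0000] = 16.5956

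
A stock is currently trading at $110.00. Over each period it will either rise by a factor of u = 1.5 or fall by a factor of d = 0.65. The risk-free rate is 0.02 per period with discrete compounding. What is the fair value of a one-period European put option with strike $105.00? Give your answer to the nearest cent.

Risk-neutral probability p = (1 + 0.02 − 0.65)/(1.5 − 0.65) = 0.3700/0.8500 = 0.4353
Terminal stock prices: S_u = 165, S_d = 71.5
Terminal payoffs (K − S): max(-60, 0) = 0, max(33.5, 0) = 33.5
Node 0 (S = 110): V_0 = 1/1.02·[0.4353·0.0000 + 0.5647·33.5000] = 18.5467

$18.55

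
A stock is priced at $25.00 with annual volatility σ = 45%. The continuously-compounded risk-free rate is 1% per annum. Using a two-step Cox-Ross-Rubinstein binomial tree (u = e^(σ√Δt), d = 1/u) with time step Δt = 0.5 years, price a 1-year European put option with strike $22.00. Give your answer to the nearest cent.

CRR parameters: u = e^(σ√Δt) = e^(0.45·√0.5) = 1.3746, d = 1/u = 0.7275
Per-period rate: rΔt = 0.01·0.5 = 0.005, so R = e^0.005 = 1.0050
Risk-neutral probability p = (e^0.005 − 0.7275)/(1.3746 − 0.7275) = 0.2776/0.6472 = 0.4289
Terminal stock prices: S_uu = 47.24, S_ud = 25, S_dd = 13.23
Terminal payoffs (K − S): max(-25.24, 0) = 0, max(-3, 0) = 0, max(8.77, 0) = 8.77
Node u (S = 34.37): V_u = e^(−0.005)·[0.4289·0.0000 + 0.5711·0.0000] = 0.0000
Node d (S = 18.19): V_d = e^(−0.005)·[0.4289·0.0000 + 0.5711·8.7701] = 4.9840
Node 0 (S = 25): V_0 = e^(−0.005)·[0.4289·0.0000 + 0.5711·4.9840] = 2.8323

$2.83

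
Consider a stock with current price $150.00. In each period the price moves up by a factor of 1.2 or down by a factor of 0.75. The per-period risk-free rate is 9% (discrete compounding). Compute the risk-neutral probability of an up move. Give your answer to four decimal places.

Risk-neutral probability p = (1 + 0.09 − 0.75)/(1.2 − 0.75) = 0.3400/0.4500 = 0.7556

p = 0.7556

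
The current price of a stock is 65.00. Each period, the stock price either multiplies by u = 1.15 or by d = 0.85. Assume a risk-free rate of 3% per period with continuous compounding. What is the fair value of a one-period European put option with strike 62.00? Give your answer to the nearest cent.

2.61

Risk-neutral probability p = (e^0.03 − 0.85)/(1.15 − 0.85) = 0.1805/0.3000 = 0.6015
Terminal stock prices: S_u = 74.75, S_d = 55.25
Terminal payoffs (K − S): max(-12.75, 0) = 0, max(6.75, 0) = 6.75
Node 0 (S = 65): V_0 = e^(−0.03)·[0.6015·0.0000 + 0.3985·6.7500] = 2.6103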